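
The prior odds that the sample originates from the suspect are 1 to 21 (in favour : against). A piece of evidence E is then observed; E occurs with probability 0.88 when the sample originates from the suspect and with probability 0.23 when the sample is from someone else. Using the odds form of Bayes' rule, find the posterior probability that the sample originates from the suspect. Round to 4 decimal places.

Posterior probability ≈ 0.1541

Prior odds = 1/21 = 0.047619. In log-odds, ln(0.047619) = -3.0445.
Add log likelihood ratio: ln(3.8261) = 1.3418.
Posterior log-odds = -1.7027, so posterior odds = exp(-1.7027) = 0.18219. Converting, P(H|E) = 0.18219/1.1822 = 0.1541.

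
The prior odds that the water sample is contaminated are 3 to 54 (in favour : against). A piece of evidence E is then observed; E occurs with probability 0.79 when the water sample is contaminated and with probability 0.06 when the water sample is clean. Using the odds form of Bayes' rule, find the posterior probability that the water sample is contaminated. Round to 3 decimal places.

Prior odds = 3/54 = 0.055556. In log-odds, ln(0.055556) = -2.8904.
Add log likelihood ratio: ln(13.167) = 2.5777.
Posterior log-odds = -0.31268, so posterior odds = exp(-0.31268) = 0.73148. Converting, P(H|E) = 0.73148/1.7315 = 0.422.

Posterior probability ≈ 0.422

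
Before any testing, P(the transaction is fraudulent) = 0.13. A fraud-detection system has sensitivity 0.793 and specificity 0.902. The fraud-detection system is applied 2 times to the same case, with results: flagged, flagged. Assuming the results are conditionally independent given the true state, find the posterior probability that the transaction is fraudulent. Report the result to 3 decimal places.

With H the event that the transaction is fraudulent, the joint likelihood of the observed sequence is P(data|H) = 0.793·0.793 = 0.62885 and P(data|¬H) = 0.098·0.098 = 0.0096040.
Bayes: P(H|data) = 0.13·0.62885 / (0.13·0.62885 + 0.87·0.0096040) = 0.081750/0.090106 = 0.9073.

Posterior P(H) ≈ 0.907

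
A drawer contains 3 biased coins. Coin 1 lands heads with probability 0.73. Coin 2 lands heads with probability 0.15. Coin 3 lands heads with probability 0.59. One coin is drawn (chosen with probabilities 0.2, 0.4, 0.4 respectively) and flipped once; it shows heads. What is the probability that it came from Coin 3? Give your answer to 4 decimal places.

P(heads|C1) = 0.73; P(heads|C2) = 0.15; P(heads|C3) = 0.59.
Prior × likelihood for each source: 0.2·0.73=0.1460, 0.4·0.15=0.06000, 0.4·0.59=0.2360. Summing gives P(heads) = 0.44200.
P(Coin 3 | heads) = 0.2360 / 0.44200 = 0.5339.

Posterior probability ≈ 0.5339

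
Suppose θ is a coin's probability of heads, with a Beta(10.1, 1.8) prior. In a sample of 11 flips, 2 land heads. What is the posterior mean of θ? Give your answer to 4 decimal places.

Observing 2 successes and 9 failures updates Beta(10.1, 1.8) by adding the success and failure counts to the two shape parameters: α = 10.1+2 = 12.1, β = 1.8+9 = 10.8.
E[θ | data] = 12.1/(12.1+10.8) = 0.5284.

Posterior mean ≈ 0.5284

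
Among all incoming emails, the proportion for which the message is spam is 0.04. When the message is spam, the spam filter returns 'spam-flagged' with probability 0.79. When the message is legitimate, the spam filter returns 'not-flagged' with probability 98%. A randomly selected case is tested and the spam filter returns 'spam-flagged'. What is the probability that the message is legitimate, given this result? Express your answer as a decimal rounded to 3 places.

Write H for 'the message is spam'. Prior odds H:¬H = 0.04/0.96 = 0.041667. For the 'spam-flagged' outcome, the likelihood ratio is 0.79/0.02 = 39.500.
Posterior odds = 0.041667 × 39.500 = 1.6458, so P(H|E) = 1.6458/(1+1.6458) = 0.622. Then P(¬H|E) = 1 − 0.622 = 0.378.

P(¬H | E) ≈ 0.378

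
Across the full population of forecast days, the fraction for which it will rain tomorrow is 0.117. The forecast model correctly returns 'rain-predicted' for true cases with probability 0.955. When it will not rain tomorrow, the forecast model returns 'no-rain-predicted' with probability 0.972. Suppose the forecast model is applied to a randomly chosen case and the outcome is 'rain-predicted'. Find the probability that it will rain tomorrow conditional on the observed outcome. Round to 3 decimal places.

Let H be the event that it will rain tomorrow. P(H) = 0.117, so P(¬H) = 0.883. With E the 'rain-predicted' result, P(E|H) = 0.955 and P(E|¬H) = 0.028.
P(E) = 0.955·0.117 + 0.028·0.883 = 0.11174 + 0.024724 = 0.13646.
By Bayes' theorem, P(H|E) = 0.11174 / 0.13646 = 0.819.

P(H | E) ≈ 0.819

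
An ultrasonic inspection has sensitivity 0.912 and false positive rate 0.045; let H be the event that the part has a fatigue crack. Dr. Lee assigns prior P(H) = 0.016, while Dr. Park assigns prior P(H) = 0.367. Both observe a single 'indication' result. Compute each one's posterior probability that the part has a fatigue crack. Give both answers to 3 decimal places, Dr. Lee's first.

P('+'|H) = 0.912, P('+'|¬H) = 0.045.
Dr. Lee: numerator 0.912·0.016 = 0.014592; evidence = 0.014592+0.045·0.984 = 0.058872; posterior = 0.248.
Dr. Park: numerator 0.912·0.367 = 0.33470; evidence = 0.33470+0.045·0.633 = 0.36319; posterior = 0.922.

Dr. Lee: 0.248; Dr. Park: 0.922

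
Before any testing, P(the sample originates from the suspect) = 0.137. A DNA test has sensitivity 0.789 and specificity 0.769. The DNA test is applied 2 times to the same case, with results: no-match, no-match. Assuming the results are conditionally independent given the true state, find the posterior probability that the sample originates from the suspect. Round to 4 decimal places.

With H the event that the sample originates from the suspect, the joint likelihood of the observed sequence is P(data|H) = 0.211·0.211 = 0.044521 and P(data|¬H) = 0.769·0.769 = 0.59136.
Bayes: P(H|data) = 0.137·0.044521 / (0.137·0.044521 + 0.863·0.59136) = 0.0060994/0.51644 = 0.0118.

Posterior P(H) ≈ 0.0118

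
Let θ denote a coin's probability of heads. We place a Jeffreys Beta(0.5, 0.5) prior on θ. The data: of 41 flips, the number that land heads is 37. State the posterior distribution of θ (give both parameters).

Posterior: Beta(37.5, 4.5)

Observing 37 successes and 4 failures updates Beta(0.5, 0.5) by adding the success and failure counts to the two shape parameters: α = 0.5+37 = 37.5, β = 0.5+4 = 4.5.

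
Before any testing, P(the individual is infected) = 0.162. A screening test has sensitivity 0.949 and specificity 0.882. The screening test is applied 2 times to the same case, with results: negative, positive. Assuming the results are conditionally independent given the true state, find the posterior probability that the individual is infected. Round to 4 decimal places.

Posterior P(H) ≈ 0.0825

With H the event that the individual is infected, the joint likelihood of the observed sequence is P(data|H) = 0.051·0.949 = 0.048399 and P(data|¬H) = 0.882·0.118 = 0.10408.
Bayes: P(H|data) = 0.162·0.048399 / (0.162·0.048399 + 0.838·0.10408) = 0.0078406/0.095056 = 0.0825.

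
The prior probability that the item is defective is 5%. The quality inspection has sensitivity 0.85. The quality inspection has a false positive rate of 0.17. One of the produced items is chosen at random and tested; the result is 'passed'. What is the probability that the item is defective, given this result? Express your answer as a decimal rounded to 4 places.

P(H | E) ≈ 0.0094

Write H for 'the item is defective'. Prior odds H:¬H = 0.05/0.95 = 0.052632. For the 'passed' outcome, the likelihood ratio is 0.15/0.83 = 0.18072.
Posterior odds = 0.052632 × 0.18072 = 0.0095117, so P(H|E) = 0.0095117/(1+0.0095117) = 0.0094.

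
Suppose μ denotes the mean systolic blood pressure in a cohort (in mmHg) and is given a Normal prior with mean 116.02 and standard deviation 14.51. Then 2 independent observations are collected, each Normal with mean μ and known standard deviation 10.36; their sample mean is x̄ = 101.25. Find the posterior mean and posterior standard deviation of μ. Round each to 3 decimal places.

With known σ, the Normal prior is conjugate. Weight on the data is w = (n/σ²)/(n/σ² + 1/τ₀²) = 0.0186342/(0.0186342+0.00474969) = 0.79688.
Posterior mean = w·x̄ + (1−w)·μ₀ = 0.79688·101.25 + 0.20312·116.02 = 104.250. Posterior variance = 1/(0.0186342+0.00474969) = 42.7645, so SD = 6.539.

Posterior mean ≈ 104.250; posterior SD ≈ 6.539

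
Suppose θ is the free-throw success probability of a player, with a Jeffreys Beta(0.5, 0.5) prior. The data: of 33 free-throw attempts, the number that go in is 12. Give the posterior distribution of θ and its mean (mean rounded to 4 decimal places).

Observing 12 successes and 21 failures updates Beta(0.5, 0.5) by adding the success and failure counts to the two shape parameters: α = 0.5+12 = 12.5, β = 0.5+21 = 21.5.
E[θ | data] = 12.5/(12.5+21.5) = 0.3676.

Posterior: Beta(12.5, 21.5); mean ≈ 0.3676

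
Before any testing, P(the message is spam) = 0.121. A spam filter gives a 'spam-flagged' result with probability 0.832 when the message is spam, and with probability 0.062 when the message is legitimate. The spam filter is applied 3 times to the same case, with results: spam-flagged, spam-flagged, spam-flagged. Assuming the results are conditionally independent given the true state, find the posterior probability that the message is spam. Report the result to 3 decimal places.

With H the event that the message is spam, the joint likelihood of the observed sequence is P(data|H) = 0.832·0.832·0.832 = 0.57593 and P(data|¬H) = 0.062·0.062·0.062 = 0.00023833.
Bayes: P(H|data) = 0.121·0.57593 / (0.121·0.57593 + 0.879·0.00023833) = 0.069688/0.069897 = 0.9970.

Posterior P(H) ≈ 0.997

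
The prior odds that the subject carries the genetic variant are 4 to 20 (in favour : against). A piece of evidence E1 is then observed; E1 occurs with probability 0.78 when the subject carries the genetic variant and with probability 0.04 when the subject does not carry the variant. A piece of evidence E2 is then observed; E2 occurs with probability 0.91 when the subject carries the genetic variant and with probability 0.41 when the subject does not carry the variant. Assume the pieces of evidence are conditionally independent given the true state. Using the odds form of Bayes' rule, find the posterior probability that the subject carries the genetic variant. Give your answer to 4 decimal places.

Prior odds = 4/20 = 0.20000.
Likelihood ratio for E1 = 0.78/0.04 = 19.500.
Likelihood ratio for E2 = 0.91/0.41 = 2.2195.
Posterior odds = prior odds × LR₁ × LR₂ = 8.6561.
Posterior probability = odds/(1+odds) = 8.6561/9.6561 = 0.8964.

Posterior probability ≈ 0.8964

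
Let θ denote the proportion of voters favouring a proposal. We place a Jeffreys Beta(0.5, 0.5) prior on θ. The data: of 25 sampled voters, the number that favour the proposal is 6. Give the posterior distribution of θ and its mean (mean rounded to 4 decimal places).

Observing 6 successes and 19 failures updates Beta(0.5, 0.5) by adding the success and failure counts to the two shape parameters: α = 0.5+6 = 6.5, β = 0.5+19 = 19.5.
E[θ | data] = 6.5/(6.5+19.5) = 0.2500.

Posterior: Beta(6.5, 19.5); mean ≈ 0.2500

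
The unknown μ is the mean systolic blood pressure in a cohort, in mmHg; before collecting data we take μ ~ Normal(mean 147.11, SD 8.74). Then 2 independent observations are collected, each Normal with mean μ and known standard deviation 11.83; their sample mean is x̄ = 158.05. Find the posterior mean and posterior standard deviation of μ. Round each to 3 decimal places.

Posterior mean ≈ 152.820; posterior SD ≈ 6.043

Prior precision 1/τ₀² = 1/8.74² = 0.0130911; data precision n/σ² = 2/11.83² = 0.0142909.
Posterior precision = 0.0130911 + 0.0142909 = 0.0273821, giving posterior SD = 1/√0.0273821 = 6.043.
Posterior mean = (0.0130911·147.11 + 0.0142909·158.05) / 0.0273821 = 152.820.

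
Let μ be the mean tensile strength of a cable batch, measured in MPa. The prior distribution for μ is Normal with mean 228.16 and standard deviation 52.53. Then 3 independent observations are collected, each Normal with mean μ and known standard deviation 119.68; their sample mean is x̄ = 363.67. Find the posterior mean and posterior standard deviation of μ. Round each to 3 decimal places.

Prior precision 1/τ₀² = 1/52.53² = 0.00036240; data precision n/σ² = 3/119.68² = 0.00020945.
Posterior precision = 0.00036240 + 0.00020945 = 0.00057185, giving posterior SD = 1/√0.00057185 = 41.818.
Posterior mean = (0.00036240·228.16 + 0.00020945·363.67) / 0.00057185 = 277.793.

Posterior mean ≈ 277.793; posterior SD ≈ 41.818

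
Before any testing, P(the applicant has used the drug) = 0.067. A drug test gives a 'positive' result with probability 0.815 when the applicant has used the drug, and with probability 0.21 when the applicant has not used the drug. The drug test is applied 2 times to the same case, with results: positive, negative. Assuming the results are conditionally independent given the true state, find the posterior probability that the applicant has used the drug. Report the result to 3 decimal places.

Let H be the event that the applicant has used the drug; start with P(H) = 0.067. P('positive'|H) = 0.815, P('positive'|¬H) = 0.21.
Update on result 1 ('positive'): P(H) ← 0.815·0.0670 / (0.815·0.0670 + 0.21·0.9330) = 0.054605/0.25054 = 0.2180.
Update on result 2 ('negative'): P(H) ← 0.185·0.2180 / (0.185·0.2180 + 0.79·0.7820) = 0.040321/0.65814 = 0.0613.

Posterior P(H) ≈ 0.061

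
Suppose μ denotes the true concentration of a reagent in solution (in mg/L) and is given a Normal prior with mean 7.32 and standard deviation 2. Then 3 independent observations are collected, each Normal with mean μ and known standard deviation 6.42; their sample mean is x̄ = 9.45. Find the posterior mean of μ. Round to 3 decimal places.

Posterior mean ≈ 7.800

With known σ, the Normal prior is conjugate. Weight on the data is w = (n/σ²)/(n/σ² + 1/τ₀²) = 0.0727866/(0.0727866+0.250000) = 0.22549.
Posterior mean = w·x̄ + (1−w)·μ₀ = 0.22549·9.45 + 0.77451·7.32 = 7.800.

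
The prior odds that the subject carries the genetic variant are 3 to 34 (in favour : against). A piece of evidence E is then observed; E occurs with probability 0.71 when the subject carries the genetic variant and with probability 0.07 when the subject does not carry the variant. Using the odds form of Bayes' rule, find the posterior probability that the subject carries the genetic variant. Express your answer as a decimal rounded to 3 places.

Posterior probability ≈ 0.472

Prior odds = 3/34 = 0.088235. In log-odds, ln(0.088235) = -2.4277.
Add log likelihood ratio: ln(10.143) = 2.3168.
Posterior log-odds = -0.11098, so posterior odds = exp(-0.11098) = 0.89496. Converting, P(H|E) = 0.89496/1.8950 = 0.472.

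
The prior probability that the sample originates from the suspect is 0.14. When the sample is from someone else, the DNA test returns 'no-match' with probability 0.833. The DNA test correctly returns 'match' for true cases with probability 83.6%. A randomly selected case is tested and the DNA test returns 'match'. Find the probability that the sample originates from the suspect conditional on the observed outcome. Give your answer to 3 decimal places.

P(H | E) ≈ 0.449

Write H for 'the sample originates from the suspect'. Prior odds H:¬H = 0.14/0.86 = 0.16279. For the 'match' outcome, the likelihood ratio is 0.836/0.167 = 5.0060.
Posterior odds = 0.16279 × 5.0060 = 0.81493, so P(H|E) = 0.81493/(1+0.81493) = 0.449.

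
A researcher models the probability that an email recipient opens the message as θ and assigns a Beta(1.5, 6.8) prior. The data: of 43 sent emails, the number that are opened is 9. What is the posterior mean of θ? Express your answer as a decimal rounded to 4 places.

The binomial likelihood is conjugate to the Beta prior: with 9 successes and 34 failures, the posterior is Beta(1.5+9, 6.8+34) = Beta(10.5, 40.8).
E[θ | data] = 10.5/(10.5+40.8) = 0.2047.

Posterior mean ≈ 0.2047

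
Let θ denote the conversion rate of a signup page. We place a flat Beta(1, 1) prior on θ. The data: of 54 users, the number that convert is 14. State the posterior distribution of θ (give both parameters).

Observing 14 successes and 40 failures updates Beta(1, 1) by adding the success and failure counts to the two shape parameters: α = 1+14 = 15, β = 1+40 = 41.

Posterior: Beta(15, 41)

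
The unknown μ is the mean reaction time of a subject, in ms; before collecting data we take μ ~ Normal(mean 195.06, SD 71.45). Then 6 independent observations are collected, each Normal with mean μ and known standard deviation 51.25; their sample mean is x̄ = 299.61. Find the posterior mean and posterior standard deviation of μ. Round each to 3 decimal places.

Posterior mean ≈ 291.353; posterior SD ≈ 20.080

Prior precision 1/τ₀² = 1/71.45² = 0.00019588; data precision n/σ² = 6/51.25² = 0.00228435.
Posterior precision = 0.00019588 + 0.00228435 = 0.00248024, giving posterior SD = 1/√0.00248024 = 20.080.
Posterior mean = (0.00019588·195.06 + 0.00228435·299.61) / 0.00248024 = 291.353.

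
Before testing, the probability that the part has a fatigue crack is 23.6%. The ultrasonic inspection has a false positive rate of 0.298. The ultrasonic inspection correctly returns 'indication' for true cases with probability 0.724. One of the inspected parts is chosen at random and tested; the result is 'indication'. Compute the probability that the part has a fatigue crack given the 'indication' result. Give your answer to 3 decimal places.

Let H be the event that the part has a fatigue crack. P(H) = 0.236, so P(¬H) = 0.764. With E the 'indication' result, P(E|H) = 0.724 and P(E|¬H) = 0.298.
P(E) = 0.724·0.236 + 0.298·0.764 = 0.17086 + 0.22767 = 0.39854.
By Bayes' theorem, P(H|E) = 0.17086 / 0.39854 = 0.429.

P(H | E) ≈ 0.429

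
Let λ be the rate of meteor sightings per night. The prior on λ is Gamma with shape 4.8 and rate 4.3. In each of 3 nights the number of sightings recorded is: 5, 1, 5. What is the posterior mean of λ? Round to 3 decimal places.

Posterior mean ≈ 2.164

Total count ∑xᵢ = 11 over n = 3 nights.
Gamma is conjugate to the Poisson likelihood: posterior is Gamma(shape = 4.8+11 = 15.8, rate = 4.3+3 = 7.3).
E[λ | data] = 15.8/7.3 = 2.164.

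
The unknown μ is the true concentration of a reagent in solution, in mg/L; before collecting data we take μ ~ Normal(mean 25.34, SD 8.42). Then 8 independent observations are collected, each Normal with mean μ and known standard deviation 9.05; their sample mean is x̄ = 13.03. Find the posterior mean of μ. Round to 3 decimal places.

With known σ, the Normal prior is conjugate. Weight on the data is w = (n/σ²)/(n/σ² + 1/τ₀²) = 0.0976771/(0.0976771+0.0141051) = 0.87382.
Posterior mean = w·x̄ + (1−w)·μ₀ = 0.87382·13.03 + 0.12618·25.34 = 14.583.

Posterior mean ≈ 14.583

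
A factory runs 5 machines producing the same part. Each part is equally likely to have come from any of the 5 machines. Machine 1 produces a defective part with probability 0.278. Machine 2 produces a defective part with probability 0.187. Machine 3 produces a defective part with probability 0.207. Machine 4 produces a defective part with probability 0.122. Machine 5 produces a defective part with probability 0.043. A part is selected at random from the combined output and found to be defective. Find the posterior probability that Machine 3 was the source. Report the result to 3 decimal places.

Posterior probability ≈ 0.247

P(defective|M1) = 0.278; P(defective|M2) = 0.187; P(defective|M3) = 0.207; P(defective|M4) = 0.122; P(defective|M5) = 0.043.
Prior × likelihood for each source: 0.2·0.278=0.05560, 0.2·0.187=0.03740, 0.2·0.207=0.04140, 0.2·0.122=0.02440, 0.2·0.043=0.008600. Summing gives P(defective) = 0.16740.
P(Machine 3 | defective) = 0.04140 / 0.16740 = 0.247.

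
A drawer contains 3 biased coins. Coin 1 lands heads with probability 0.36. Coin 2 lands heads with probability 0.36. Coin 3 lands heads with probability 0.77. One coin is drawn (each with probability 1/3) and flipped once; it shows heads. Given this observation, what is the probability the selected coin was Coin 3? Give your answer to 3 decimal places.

Posterior probability ≈ 0.517

Tabulate prior·likelihood by source: [1] prior 0.333333, lik 0.36, product 0.1200; [2] prior 0.333333, lik 0.36, product 0.1200; [3] prior 0.333333, lik 0.77, product 0.2567.
Normalizing constant = 0.49667; the posterior for Coin 3 is its product over the sum, 0.2567/0.49667 = 0.517.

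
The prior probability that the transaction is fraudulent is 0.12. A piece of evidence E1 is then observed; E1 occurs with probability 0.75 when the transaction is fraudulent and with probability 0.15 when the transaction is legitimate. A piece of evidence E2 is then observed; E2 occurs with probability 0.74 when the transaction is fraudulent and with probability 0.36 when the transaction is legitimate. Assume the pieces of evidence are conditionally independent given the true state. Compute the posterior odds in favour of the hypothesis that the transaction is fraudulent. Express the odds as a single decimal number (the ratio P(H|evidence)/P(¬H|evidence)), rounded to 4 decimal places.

Posterior odds ≈ 1.4015

Prior odds = 0.12/(1−0.12) = 0.13636.
Likelihood ratio for E1 = 0.75/0.15 = 5.0000.
Likelihood ratio for E2 = 0.74/0.36 = 2.0556.
Posterior odds = prior odds × LR₁ × LR₂ = 1.4015.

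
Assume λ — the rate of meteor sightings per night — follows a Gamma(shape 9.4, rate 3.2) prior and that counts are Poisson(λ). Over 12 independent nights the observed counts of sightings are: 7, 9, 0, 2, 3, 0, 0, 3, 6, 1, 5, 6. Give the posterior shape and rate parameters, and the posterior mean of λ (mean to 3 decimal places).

The Poisson likelihood adds the total count to the shape and the number of exposure periods to the rate. Here ∑xᵢ = 42 and n = 12, so shape 9.4→51.4 and rate 3.2→15.2.
E[λ | data] = 51.4/15.2 = 3.382.

Posterior: Gamma(shape=51.4, rate=15.2); mean ≈ 3.382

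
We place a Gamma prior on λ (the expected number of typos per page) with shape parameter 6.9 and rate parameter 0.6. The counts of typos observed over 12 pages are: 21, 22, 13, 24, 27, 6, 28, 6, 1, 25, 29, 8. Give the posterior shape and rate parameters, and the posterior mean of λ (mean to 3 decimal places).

Posterior: Gamma(shape=216.9, rate=12.6); mean ≈ 17.214

The Poisson likelihood adds the total count to the shape and the number of exposure periods to the rate. Here ∑xᵢ = 210 and n = 12, so shape 6.9→216.9 and rate 0.6→12.6.
Posterior mean = shape/rate = 216.9/12.6 = 17.214.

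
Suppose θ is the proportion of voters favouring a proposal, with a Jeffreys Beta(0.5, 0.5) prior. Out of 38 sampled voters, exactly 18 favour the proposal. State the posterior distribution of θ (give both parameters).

Posterior: Beta(18.5, 20.5)

The binomial likelihood is conjugate to the Beta prior: with 18 successes and 20 failures, the posterior is Beta(0.5+18, 0.5+20) = Beta(18.5, 20.5).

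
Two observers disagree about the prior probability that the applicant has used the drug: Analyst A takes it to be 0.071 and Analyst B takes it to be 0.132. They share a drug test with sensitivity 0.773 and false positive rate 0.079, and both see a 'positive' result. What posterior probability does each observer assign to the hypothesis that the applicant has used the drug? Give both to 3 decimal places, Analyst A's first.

P('+'|H) = 0.773, P('+'|¬H) = 0.079.
Analyst A: numerator 0.773·0.071 = 0.054883; evidence = 0.054883+0.079·0.929 = 0.12827; posterior = 0.428.
Analyst B: numerator 0.773·0.132 = 0.10204; evidence = 0.10204+0.079·0.868 = 0.17061; posterior = 0.598.

Analyst A: 0.428; Analyst B: 0.598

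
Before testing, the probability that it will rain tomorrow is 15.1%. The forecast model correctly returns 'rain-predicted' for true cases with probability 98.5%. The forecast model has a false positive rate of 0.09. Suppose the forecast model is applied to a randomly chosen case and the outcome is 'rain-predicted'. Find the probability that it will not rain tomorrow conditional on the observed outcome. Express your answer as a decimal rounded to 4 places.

Let H be the event that it will rain tomorrow. P(H) = 0.151, so P(¬H) = 0.849. With E the 'rain-predicted' result, P(E|H) = 0.985 and P(E|¬H) = 0.09.
P(E) = 0.985·0.151 + 0.09·0.849 = 0.14874 + 0.076410 = 0.22514.
By Bayes' theorem, P(H|E) = 0.14874 / 0.22514 = 0.6606. Hence P(¬H|E) = 1 − 0.6606 = 0.3394.

P(¬H | E) ≈ 0.3394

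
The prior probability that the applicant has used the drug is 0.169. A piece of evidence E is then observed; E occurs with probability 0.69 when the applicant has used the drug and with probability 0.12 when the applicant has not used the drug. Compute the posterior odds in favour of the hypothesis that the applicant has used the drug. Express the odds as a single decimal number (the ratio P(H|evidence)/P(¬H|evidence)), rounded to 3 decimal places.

Posterior odds ≈ 1.169

Prior odds = 0.169/(1−0.169) = 0.20337.
Likelihood ratio for E = 0.69/0.12 = 5.7500.
Posterior odds = prior odds × LR = 1.1694.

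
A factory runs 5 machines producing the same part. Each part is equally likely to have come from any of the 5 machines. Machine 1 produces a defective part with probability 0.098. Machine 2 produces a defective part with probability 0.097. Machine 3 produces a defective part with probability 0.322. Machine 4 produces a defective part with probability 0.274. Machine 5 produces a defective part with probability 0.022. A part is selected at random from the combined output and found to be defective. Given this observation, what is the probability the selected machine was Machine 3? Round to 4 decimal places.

Tabulate prior·likelihood by source: [1] prior 0.2, lik 0.098, product 0.01960; [2] prior 0.2, lik 0.097, product 0.01940; [3] prior 0.2, lik 0.322, product 0.06440; [4] prior 0.2, lik 0.274, product 0.05480; [5] prior 0.2, lik 0.022, product 0.004400.
Normalizing constant = 0.16260; the posterior for Machine 3 is its product over the sum, 0.06440/0.16260 = 0.3961.

Posterior probability ≈ 0.3961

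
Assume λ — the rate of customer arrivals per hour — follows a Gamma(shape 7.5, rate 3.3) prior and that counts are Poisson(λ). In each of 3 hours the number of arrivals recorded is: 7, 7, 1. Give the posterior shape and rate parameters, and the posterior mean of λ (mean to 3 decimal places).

Posterior: Gamma(shape=22.5, rate=6.3); mean ≈ 3.571

Total count ∑xᵢ = 15 over n = 3 hours.
Gamma is conjugate to the Poisson likelihood: posterior is Gamma(shape = 7.5+15 = 22.5, rate = 3.3+3 = 6.3).
E[λ | data] = 22.5/6.3 = 3.571.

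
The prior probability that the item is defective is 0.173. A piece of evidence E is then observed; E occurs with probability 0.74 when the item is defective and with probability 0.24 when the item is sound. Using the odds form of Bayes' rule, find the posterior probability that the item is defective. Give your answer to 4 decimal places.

Posterior probability ≈ 0.3921

Prior odds = 0.173/(1−0.173) = 0.20919. In log-odds, ln(0.20919) = -1.5645.
Add log likelihood ratio: ln(3.0833) = 1.1260.
Posterior log-odds = -0.43850, so posterior odds = exp(-0.43850) = 0.64500. Converting, P(H|E) = 0.64500/1.6450 = 0.3921.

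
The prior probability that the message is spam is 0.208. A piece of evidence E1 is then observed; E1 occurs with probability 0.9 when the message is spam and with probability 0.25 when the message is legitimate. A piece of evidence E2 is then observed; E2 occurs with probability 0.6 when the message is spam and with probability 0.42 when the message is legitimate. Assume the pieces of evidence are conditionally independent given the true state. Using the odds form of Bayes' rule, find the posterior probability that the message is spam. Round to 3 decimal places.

Prior odds = 0.208/(1−0.208) = 0.26263.
Likelihood ratio for E1 = 0.9/0.25 = 3.6000.
Likelihood ratio for E2 = 0.6/0.42 = 1.4286.
Posterior odds = prior odds × LR₁ × LR₂ = 1.3506.
Posterior probability = odds/(1+odds) = 1.3506/2.3506 = 0.575.

Posterior probability ≈ 0.575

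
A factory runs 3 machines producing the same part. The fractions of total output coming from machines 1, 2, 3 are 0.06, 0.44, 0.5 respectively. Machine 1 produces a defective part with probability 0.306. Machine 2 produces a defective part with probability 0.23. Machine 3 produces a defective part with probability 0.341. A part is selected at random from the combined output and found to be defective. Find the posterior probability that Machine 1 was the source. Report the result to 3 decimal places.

P(defective|M1) = 0.306; P(defective|M2) = 0.23; P(defective|M3) = 0.341.
Prior × likelihood for each source: 0.06·0.306=0.01836, 0.44·0.23=0.1012, 0.5·0.341=0.1705. Summing gives P(defective) = 0.29006.
P(Machine 1 | defective) = 0.01836 / 0.29006 = 0.063.

Posterior probability ≈ 0.063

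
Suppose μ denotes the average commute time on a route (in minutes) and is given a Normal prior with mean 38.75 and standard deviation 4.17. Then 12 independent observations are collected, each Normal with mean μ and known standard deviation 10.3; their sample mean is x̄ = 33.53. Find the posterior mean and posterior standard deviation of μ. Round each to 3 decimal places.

With known σ, the Normal prior is conjugate. Weight on the data is w = (n/σ²)/(n/σ² + 1/τ₀²) = 0.113112/(0.113112+0.0575080) = 0.66295.
Posterior mean = w·x̄ + (1−w)·μ₀ = 0.66295·33.53 + 0.33705·38.75 = 35.289. Posterior variance = 1/(0.113112+0.0575080) = 5.86100, so SD = 2.421.

Posterior mean ≈ 35.289; posterior SD ≈ 2.421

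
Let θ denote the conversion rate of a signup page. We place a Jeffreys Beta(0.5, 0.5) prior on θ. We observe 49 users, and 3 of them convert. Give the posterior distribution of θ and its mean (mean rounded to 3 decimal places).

Posterior: Beta(3.5, 46.5); mean ≈ 0.070

Observing 3 successes and 46 failures updates Beta(0.5, 0.5) by adding the success and failure counts to the two shape parameters: α = 0.5+3 = 3.5, β = 0.5+46 = 46.5.
E[θ | data] = 3.5/(3.5+46.5) = 0.070.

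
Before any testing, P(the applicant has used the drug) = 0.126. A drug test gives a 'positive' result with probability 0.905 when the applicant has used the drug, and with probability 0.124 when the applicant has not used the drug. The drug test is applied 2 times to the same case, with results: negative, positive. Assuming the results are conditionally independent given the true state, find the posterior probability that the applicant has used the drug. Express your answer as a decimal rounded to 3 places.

With H the event that the applicant has used the drug, the joint likelihood of the observed sequence is P(data|H) = 0.095·0.905 = 0.085975 and P(data|¬H) = 0.876·0.124 = 0.10862.
Bayes: P(H|data) = 0.126·0.085975 / (0.126·0.085975 + 0.874·0.10862) = 0.010833/0.10577 = 0.1024.

Posterior P(H) ≈ 0.102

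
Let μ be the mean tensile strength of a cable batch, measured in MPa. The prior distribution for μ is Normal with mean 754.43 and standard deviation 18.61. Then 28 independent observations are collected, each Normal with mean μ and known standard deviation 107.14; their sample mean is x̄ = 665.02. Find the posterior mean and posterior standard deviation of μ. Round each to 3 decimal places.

Prior precision 1/τ₀² = 1/18.61² = 0.00288740; data precision n/σ² = 28/107.14² = 0.00243924.
Posterior precision = 0.00288740 + 0.00243924 = 0.00532664, giving posterior SD = 1/√0.00532664 = 13.702.
Posterior mean = (0.00288740·754.43 + 0.00243924·665.02) / 0.00532664 = 713.486.

Posterior mean ≈ 713.486; posterior SD ≈ 13.702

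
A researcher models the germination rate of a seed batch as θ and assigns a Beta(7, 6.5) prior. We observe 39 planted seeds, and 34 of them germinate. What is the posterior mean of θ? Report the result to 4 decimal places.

The binomial likelihood is conjugate to the Beta prior: with 34 successes and 5 failures, the posterior is Beta(7+34, 6.5+5) = Beta(41, 11.5).
E[θ | data] = 41/(41+11.5) = 0.7810.

Posterior mean ≈ 0.7810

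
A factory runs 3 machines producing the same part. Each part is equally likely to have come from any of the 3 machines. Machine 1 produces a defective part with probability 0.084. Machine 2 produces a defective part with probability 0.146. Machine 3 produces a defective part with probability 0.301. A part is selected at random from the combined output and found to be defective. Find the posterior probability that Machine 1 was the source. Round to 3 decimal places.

Posterior probability ≈ 0.158

P(defective|M1) = 0.084; P(defective|M2) = 0.146; P(defective|M3) = 0.301.
Prior × likelihood for each source: 0.333333·0.084=0.02800, 0.333333·0.146=0.04867, 0.333333·0.301=0.1003. Summing gives P(defective) = 0.17700.
P(Machine 1 | defective) = 0.02800 / 0.17700 = 0.158.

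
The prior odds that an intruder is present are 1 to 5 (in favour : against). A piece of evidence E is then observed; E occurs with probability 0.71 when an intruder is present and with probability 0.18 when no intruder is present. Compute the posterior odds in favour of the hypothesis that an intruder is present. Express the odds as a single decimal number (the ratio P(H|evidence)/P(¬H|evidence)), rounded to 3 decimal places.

Posterior odds ≈ 0.789

Prior odds = 1/5 = 0.20000.
Likelihood ratio for E = 0.71/0.18 = 3.9444.
Posterior odds = prior odds × LR = 0.78889.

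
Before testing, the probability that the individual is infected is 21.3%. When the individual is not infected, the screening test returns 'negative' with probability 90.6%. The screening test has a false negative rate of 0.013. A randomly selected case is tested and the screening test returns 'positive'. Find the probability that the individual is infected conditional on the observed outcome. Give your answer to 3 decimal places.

P(H | E) ≈ 0.740

Write H for 'the individual is infected'. Prior odds H:¬H = 0.213/0.787 = 0.27065. For the 'positive' outcome, the likelihood ratio is 0.987/0.094 = 10.500.
Posterior odds = 0.27065 × 10.500 = 2.8418, so P(H|E) = 2.8418/(1+2.8418) = 0.740.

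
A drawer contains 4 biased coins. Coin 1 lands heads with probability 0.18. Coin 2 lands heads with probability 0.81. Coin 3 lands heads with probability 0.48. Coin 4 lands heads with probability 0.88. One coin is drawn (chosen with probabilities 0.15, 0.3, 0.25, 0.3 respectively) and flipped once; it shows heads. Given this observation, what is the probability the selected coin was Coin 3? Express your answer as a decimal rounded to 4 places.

Tabulate prior·likelihood by source: [1] prior 0.15, lik 0.18, product 0.02700; [2] prior 0.3, lik 0.81, product 0.2430; [3] prior 0.25, lik 0.48, product 0.1200; [4] prior 0.3, lik 0.88, product 0.2640.
Normalizing constant = 0.65400; the posterior for Coin 3 is its product over the sum, 0.1200/0.65400 = 0.1835.

Posterior probability ≈ 0.1835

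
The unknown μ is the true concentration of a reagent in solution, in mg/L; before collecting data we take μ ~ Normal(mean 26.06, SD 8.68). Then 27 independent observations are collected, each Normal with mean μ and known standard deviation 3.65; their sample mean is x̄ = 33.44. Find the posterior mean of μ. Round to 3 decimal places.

Prior precision 1/τ₀² = 1/8.68² = 0.0132727; data precision n/σ² = 27/3.65² = 2.02665.
Posterior precision = 0.0132727 + 2.02665 = 2.03992.
Posterior mean = (0.0132727·26.06 + 2.02665·33.44) / 2.03992 = 33.392.

Posterior mean ≈ 33.392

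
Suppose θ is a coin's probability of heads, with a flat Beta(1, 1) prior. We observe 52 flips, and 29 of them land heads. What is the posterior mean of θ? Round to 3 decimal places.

The binomial likelihood is conjugate to the Beta prior: with 29 successes and 23 failures, the posterior is Beta(1+29, 1+23) = Beta(30, 24).
E[θ | data] = 30/(30+24) = 0.556.

Posterior mean ≈ 0.556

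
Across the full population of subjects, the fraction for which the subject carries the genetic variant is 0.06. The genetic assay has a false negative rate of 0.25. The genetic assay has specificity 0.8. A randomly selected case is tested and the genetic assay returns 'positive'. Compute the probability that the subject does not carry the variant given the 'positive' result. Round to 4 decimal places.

P(¬H | E) ≈ 0.8069

Write H for 'the subject carries the genetic variant'. Prior odds H:¬H = 0.06/0.94 = 0.063830. For the 'positive' outcome, the likelihood ratio is 0.75/0.2 = 3.7500.
Posterior odds = 0.063830 × 3.7500 = 0.23936, so P(H|E) = 0.23936/(1+0.23936) = 0.1931. Then P(¬H|E) = 1 − 0.1931 = 0.8069.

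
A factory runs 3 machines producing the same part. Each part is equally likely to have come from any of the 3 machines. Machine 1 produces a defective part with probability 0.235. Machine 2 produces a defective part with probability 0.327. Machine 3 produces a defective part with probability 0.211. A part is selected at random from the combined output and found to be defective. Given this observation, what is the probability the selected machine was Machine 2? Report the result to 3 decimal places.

Posterior probability ≈ 0.423

Tabulate prior·likelihood by source: [1] prior 0.333333, lik 0.235, product 0.07833; [2] prior 0.333333, lik 0.327, product 0.1090; [3] prior 0.333333, lik 0.211, product 0.07033.
Normalizing constant = 0.25767; the posterior for Machine 2 is its product over the sum, 0.1090/0.25767 = 0.423.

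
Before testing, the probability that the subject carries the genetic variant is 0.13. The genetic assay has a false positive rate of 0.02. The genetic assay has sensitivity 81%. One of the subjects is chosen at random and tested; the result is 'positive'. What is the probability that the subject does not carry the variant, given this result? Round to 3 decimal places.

Write H for 'the subject carries the genetic variant'. Prior odds H:¬H = 0.13/0.87 = 0.14943. For the 'positive' outcome, the likelihood ratio is 0.81/0.02 = 40.500.
Posterior odds = 0.14943 × 40.500 = 6.0517, so P(H|E) = 6.0517/(1+6.0517) = 0.858. Then P(¬H|E) = 1 − 0.858 = 0.142.

P(¬H | E) ≈ 0.142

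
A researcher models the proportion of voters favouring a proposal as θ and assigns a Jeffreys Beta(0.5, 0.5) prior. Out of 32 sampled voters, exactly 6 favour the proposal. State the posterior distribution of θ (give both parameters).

Posterior: Beta(6.5, 26.5)

The binomial likelihood is conjugate to the Beta prior: with 6 successes and 26 failures, the posterior is Beta(0.5+6, 0.5+26) = Beta(6.5, 26.5).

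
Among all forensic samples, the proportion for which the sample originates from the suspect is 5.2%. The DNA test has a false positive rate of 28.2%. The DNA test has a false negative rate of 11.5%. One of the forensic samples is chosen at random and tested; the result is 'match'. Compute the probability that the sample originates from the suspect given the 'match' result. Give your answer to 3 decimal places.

Let H be the event that the sample originates from the suspect. P(H) = 0.052, so P(¬H) = 0.948. With E the 'match' result, P(E|H) = 0.885 and P(E|¬H) = 0.282.
P(E) = 0.885·0.052 + 0.282·0.948 = 0.046020 + 0.26734 = 0.31336.
By Bayes' theorem, P(H|E) = 0.046020 / 0.31336 = 0.147.

P(H | E) ≈ 0.147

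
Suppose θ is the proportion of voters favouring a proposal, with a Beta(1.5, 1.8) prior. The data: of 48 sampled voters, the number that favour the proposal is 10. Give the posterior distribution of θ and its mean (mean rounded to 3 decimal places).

The binomial likelihood is conjugate to the Beta prior: with 10 successes and 38 failures, the posterior is Beta(1.5+10, 1.8+38) = Beta(11.5, 39.8).
Posterior mean = α/(α+β) = 11.5/51.3 = 0.224.

Posterior: Beta(11.5, 39.8); mean ≈ 0.224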